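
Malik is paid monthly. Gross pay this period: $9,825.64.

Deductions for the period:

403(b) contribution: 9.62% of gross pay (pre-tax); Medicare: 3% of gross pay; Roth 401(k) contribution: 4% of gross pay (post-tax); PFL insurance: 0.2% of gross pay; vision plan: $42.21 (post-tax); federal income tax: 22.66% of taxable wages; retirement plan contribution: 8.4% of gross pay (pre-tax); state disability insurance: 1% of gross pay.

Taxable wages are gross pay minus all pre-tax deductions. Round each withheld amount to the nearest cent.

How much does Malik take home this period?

$5,381.86

Retirement plan contribution: $9,825.64 × 0.084 = $825.35
403(b) contribution: $9,825.64 × 0.0962 = $945.23
Pre-tax total = $825.35 + $945.23 = $1,770.58
Taxable wages = $9,825.64 − $1,770.58 = $8,055.06
Federal income tax: $8,055.06 × 0.2266 = $1,825.28
Medicare: $9,825.64 × 0.03 = $294.77
State disability insurance: $9,825.64 × 0.01 = $98.26
PFL insurance: $9,825.64 × 0.002 = $19.65
Roth 401(k) contribution: $9,825.64 × 0.04 = $393.03
Vision plan: $42.21
Total deductions = $825.35 + $945.23 + $1,825.28 + $294.77 + $98.26 + $19.65 + $393.03 + $42.21 = $4,443.78
Net pay = $9,825.64 − $4,443.78 = $5,381.86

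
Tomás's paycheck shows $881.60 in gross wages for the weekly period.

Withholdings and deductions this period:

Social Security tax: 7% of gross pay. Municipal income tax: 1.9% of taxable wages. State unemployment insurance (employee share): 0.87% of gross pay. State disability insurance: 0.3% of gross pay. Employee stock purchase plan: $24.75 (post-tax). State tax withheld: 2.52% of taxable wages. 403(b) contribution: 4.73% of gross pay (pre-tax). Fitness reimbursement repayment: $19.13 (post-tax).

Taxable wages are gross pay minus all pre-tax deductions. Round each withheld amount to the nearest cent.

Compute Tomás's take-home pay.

$686.87

403(b) contribution: $881.60 × 0.0473 = $41.70
Taxable wages = $881.60 − $41.70 = $839.90
State tax withheld: $839.90 × 0.0252 = $21.17
Municipal income tax: $839.90 × 0.019 = $15.96
State unemployment insurance (employee share): $881.60 × 0.0087 = $7.67
Social Security tax: $881.60 × 0.07 = $61.71
State disability insurance: $881.60 × 0.003 = $2.64
Fitness reimbursement repayment: $19.13
Employee stock purchase plan: $24.75
Total deductions = $41.70 + $21.17 + $15.96 + $7.67 + $61.71 + $2.64 + $19.13 + $24.75 = $194.73
Net pay = $881.60 − $194.73 = $686.87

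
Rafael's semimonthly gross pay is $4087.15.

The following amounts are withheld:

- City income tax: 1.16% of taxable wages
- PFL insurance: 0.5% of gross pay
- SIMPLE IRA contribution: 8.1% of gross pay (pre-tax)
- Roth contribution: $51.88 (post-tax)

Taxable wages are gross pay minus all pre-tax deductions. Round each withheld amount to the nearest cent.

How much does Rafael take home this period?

SIMPLE IRA contribution: $4087.15 × 0.081 = $331.06
Taxable wages = $4087.15 − $331.06 = $3756.09
City income tax: $3756.09 × 0.0116 = $43.57
PFL insurance: $4087.15 × 0.005 = $20.44
Roth contribution: $51.88
Total deductions = $331.06 + $43.57 + $20.44 + $51.88 = $446.95
Net pay = $4087.15 − $446.95 = $3640.20

$3640.20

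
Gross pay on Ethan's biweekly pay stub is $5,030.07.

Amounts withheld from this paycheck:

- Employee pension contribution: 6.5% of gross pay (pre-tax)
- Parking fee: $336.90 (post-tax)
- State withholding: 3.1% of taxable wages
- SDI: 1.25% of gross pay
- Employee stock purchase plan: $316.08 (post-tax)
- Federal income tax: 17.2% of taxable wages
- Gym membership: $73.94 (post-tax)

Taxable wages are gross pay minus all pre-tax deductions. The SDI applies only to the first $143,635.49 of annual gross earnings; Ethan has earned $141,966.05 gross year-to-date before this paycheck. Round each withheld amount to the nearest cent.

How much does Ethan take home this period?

$3,000.59

Employee pension contribution: $5,030.07 × 0.065 = $326.95
Taxable wages = $5,030.07 − $326.95 = $4,703.12
Federal income tax: $4,703.12 × 0.172 = $808.94
State withholding: $4,703.12 × 0.031 = $145.80
SDI: only $143,635.49 − $141,966.05 = $1,669.44 of this check is subject → $1,669.44 × 0.0125 = $20.87
Gym membership: $73.94
Parking fee: $336.90
Employee stock purchase plan: $316.08
Total deductions = $326.95 + $808.94 + $145.80 + $20.87 + $73.94 + $336.90 + $316.08 = $2,029.48
Net pay = $5,030.07 − $2,029.48 = $3,000.59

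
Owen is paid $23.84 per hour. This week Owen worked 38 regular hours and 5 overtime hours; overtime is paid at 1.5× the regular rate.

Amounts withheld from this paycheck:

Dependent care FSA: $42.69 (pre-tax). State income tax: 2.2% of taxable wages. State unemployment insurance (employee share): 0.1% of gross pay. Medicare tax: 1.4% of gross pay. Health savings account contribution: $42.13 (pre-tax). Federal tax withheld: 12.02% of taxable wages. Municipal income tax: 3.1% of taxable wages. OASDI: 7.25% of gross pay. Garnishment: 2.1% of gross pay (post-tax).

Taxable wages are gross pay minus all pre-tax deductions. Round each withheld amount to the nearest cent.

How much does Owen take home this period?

Regular pay: 38 × $23.84 = $905.92
Overtime pay: 5 × $23.84 × 1.5 = $178.80
Gross pay = $905.92 + $178.80 = $1,084.72
Dependent care FSA: $42.69
Health savings account contribution: $42.13
Pre-tax total = $42.69 + $42.13 = $84.82
Taxable wages = $1,084.72 − $84.82 = $999.90
Federal tax withheld: $999.90 × 0.1202 = $120.19
Municipal income tax: $999.90 × 0.031 = $31.00
State income tax: $999.90 × 0.022 = $22.00
Medicare tax: $1,084.72 × 0.014 = $15.19
OASDI: $1,084.72 × 0.0725 = $78.64
State unemployment insurance (employee share): $1,084.72 × 0.001 = $1.08
Garnishment: $1,084.72 × 0.021 = $22.78
Total deductions = $42.69 + $42.13 + $120.19 + $31.00 + $22.00 + $15.19 + $78.64 + $1.08 + $22.78 = $375.70
Net pay = $1,084.72 − $375.70 = $709.02

$709.02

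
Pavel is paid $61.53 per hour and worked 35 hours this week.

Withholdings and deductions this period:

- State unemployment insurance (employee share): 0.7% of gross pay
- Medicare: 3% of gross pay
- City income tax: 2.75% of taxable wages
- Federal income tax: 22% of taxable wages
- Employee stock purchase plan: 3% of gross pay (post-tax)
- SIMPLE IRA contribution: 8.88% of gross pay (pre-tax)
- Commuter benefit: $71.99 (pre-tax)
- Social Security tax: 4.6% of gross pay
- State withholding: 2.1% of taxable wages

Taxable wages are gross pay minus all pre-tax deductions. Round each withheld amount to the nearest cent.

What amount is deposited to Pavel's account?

$1,139.42

Gross pay: 35 × $61.53 = $2,153.55
SIMPLE IRA contribution: $2,153.55 × 0.0888 = $191.24
Commuter benefit: $71.99
Pre-tax total = $191.24 + $71.99 = $263.23
Taxable wages = $2,153.55 − $263.23 = $1,890.32
Federal income tax: $1,890.32 × 0.22 = $415.87
State withholding: $1,890.32 × 0.021 = $39.70
City income tax: $1,890.32 × 0.0275 = $51.98
Social Security tax: $2,153.55 × 0.046 = $99.06
Medicare: $2,153.55 × 0.03 = $64.61
State unemployment insurance (employee share): $2,153.55 × 0.007 = $15.07
Employee stock purchase plan: $2,153.55 × 0.03 = $64.61
Total deductions = $191.24 + $71.99 + $415.87 + $39.70 + $51.98 + $99.06 + $64.61 + $15.07 + $64.61 = $1,014.13
Net pay = $2,153.55 − $1,014.13 = $1,139.42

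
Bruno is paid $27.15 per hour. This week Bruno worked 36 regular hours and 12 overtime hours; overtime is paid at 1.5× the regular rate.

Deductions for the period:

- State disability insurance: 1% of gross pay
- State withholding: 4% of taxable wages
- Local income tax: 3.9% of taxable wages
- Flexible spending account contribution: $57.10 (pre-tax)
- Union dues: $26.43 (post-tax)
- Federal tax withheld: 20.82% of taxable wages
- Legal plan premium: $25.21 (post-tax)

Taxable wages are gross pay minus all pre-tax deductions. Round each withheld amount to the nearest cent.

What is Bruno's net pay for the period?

$938.04

Regular pay: 36 × $27.15 = $977.40
Overtime pay: 12 × $27.15 × 1.5 = $488.70
Gross pay = $977.40 + $488.70 = $1,466.10
Flexible spending account contribution: $57.10
Taxable wages = $1,466.10 − $57.10 = $1,409.00
State withholding: $1,409.00 × 0.04 = $56.36
Federal tax withheld: $1,409.00 × 0.2082 = $293.35
Local income tax: $1,409.00 × 0.039 = $54.95
State disability insurance: $1,466.10 × 0.01 = $14.66
Legal plan premium: $25.21
Union dues: $26.43
Total deductions = $57.10 + $56.36 + $293.35 + $54.95 + $14.66 + $25.21 + $26.43 = $528.06
Net pay = $1,466.10 − $528.06 = $938.04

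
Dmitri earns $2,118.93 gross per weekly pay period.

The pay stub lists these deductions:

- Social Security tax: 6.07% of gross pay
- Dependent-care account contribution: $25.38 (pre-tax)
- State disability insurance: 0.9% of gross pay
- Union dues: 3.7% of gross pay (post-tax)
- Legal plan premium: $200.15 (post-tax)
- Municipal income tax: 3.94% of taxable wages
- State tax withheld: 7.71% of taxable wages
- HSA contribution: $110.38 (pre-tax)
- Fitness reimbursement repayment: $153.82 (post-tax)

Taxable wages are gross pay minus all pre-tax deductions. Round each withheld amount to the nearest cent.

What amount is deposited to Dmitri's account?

HSA contribution: $110.38
Dependent-care account contribution: $25.38
Pre-tax total = $110.38 + $25.38 = $135.76
Taxable wages = $2,118.93 − $135.76 = $1,983.17
State tax withheld: $1,983.17 × 0.0771 = $152.90
Municipal income tax: $1,983.17 × 0.0394 = $78.14
State disability insurance: $2,118.93 × 0.009 = $19.07
Social Security tax: $2,118.93 × 0.0607 = $128.62
Legal plan premium: $200.15
Union dues: $2,118.93 × 0.037 = $78.40
Fitness reimbursement repayment: $153.82
Total deductions = $110.38 + $25.38 + $152.90 + $78.14 + $19.07 + $128.62 + $200.15 + $78.40 + $153.82 = $946.86
Net pay = $2,118.93 − $946.86 = $1,172.07

$1,172.07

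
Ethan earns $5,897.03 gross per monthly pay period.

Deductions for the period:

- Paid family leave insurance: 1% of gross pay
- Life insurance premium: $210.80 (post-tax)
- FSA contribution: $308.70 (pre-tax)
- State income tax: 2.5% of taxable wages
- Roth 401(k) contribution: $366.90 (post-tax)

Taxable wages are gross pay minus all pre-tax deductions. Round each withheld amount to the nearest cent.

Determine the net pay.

$4,811.95

FSA contribution: $308.70
Taxable wages = $5,897.03 − $308.70 = $5,588.33
State income tax: $5,588.33 × 0.025 = $139.71
Paid family leave insurance: $5,897.03 × 0.01 = $58.97
Life insurance premium: $210.80
Roth 401(k) contribution: $366.90
Total deductions = $308.70 + $139.71 + $58.97 + $210.80 + $366.90 = $1,085.08
Net pay = $5,897.03 − $1,085.08 = $4,811.95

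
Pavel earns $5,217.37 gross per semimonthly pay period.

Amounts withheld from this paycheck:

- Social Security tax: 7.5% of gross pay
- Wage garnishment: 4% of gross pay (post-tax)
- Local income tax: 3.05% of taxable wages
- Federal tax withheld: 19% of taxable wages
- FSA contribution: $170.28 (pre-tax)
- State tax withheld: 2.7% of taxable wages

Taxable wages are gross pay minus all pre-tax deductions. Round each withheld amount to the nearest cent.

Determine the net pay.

FSA contribution: $170.28
Taxable wages = $5,217.37 − $170.28 = $5,047.09
State tax withheld: $5,047.09 × 0.027 = $136.27
Federal tax withheld: $5,047.09 × 0.19 = $958.95
Local income tax: $5,047.09 × 0.0305 = $153.94
Social Security tax: $5,217.37 × 0.075 = $391.30
Wage garnishment: $5,217.37 × 0.04 = $208.69
Total deductions = $170.28 + $136.27 + $958.95 + $153.94 + $391.30 + $208.69 = $2,019.43
Net pay = $5,217.37 − $2,019.43 = $3,197.94

$3,197.94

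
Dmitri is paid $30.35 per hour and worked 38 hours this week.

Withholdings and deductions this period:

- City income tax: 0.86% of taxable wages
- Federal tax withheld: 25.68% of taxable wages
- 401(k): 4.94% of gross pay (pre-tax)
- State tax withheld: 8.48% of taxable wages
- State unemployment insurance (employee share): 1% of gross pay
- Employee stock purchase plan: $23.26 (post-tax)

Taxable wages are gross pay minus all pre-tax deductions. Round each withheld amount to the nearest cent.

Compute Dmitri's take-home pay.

$677.60

Gross pay: 38 × $30.35 = $1,153.30
401(k): $1,153.30 × 0.0494 = $56.97
Taxable wages = $1,153.30 − $56.97 = $1,096.33
City income tax: $1,096.33 × 0.0086 = $9.43
Federal tax withheld: $1,096.33 × 0.2568 = $281.54
State tax withheld: $1,096.33 × 0.0848 = $92.97
State unemployment insurance (employee share): $1,153.30 × 0.01 = $11.53
Employee stock purchase plan: $23.26
Total deductions = $56.97 + $9.43 + $281.54 + $92.97 + $11.53 + $23.26 = $475.70
Net pay = $1,153.30 − $475.70 = $677.60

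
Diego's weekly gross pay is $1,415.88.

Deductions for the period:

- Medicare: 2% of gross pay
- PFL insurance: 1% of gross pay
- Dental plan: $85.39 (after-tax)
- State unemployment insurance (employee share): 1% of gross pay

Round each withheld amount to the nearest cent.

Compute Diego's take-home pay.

$1,273.85

State unemployment insurance (employee share): $1,415.88 × 0.01 = $14.16
Medicare: $1,415.88 × 0.02 = $28.32
PFL insurance: $1,415.88 × 0.01 = $14.16
Dental plan: $85.39
Total deductions = $14.16 + $28.32 + $14.16 + $85.39 = $142.03
Net pay = $1,415.88 − $142.03 = $1,273.85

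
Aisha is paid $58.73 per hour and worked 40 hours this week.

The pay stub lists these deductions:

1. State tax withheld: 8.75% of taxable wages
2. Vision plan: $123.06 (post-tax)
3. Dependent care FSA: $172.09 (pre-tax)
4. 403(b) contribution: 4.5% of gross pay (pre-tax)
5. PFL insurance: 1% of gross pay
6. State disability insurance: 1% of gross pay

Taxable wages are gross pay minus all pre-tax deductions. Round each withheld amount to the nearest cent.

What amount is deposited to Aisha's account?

Gross pay: 40 × $58.73 = $2349.20
Dependent care FSA: $172.09
403(b) contribution: $2349.20 × 0.045 = $105.71
Pre-tax total = $172.09 + $105.71 = $277.80
Taxable wages = $2349.20 − $277.80 = $2071.40
State tax withheld: $2071.40 × 0.0875 = $181.25
State disability insurance: $2349.20 × 0.01 = $23.49
PFL insurance: $2349.20 × 0.01 = $23.49
Vision plan: $123.06
Total deductions = $172.09 + $105.71 + $181.25 + $23.49 + $23.49 + $123.06 = $629.09
Net pay = $2349.20 − $629.09 = $1720.11

$1720.11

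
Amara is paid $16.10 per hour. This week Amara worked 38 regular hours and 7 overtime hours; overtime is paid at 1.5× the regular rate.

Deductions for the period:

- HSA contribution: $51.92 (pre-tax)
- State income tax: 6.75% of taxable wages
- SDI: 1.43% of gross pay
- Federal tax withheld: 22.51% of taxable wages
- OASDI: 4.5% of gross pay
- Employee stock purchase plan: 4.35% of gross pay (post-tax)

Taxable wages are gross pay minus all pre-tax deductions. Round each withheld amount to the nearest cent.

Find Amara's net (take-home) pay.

Regular pay: 38 × $16.10 = $611.80
Overtime pay: 7 × $16.10 × 1.5 = $169.05
Gross pay = $611.80 + $169.05 = $780.85
HSA contribution: $51.92
Taxable wages = $780.85 − $51.92 = $728.93
Federal tax withheld: $728.93 × 0.2251 = $164.08
State income tax: $728.93 × 0.0675 = $49.20
OASDI: $780.85 × 0.045 = $35.14
SDI: $780.85 × 0.0143 = $11.17
Employee stock purchase plan: $780.85 × 0.0435 = $33.97
Total deductions = $51.92 + $164.08 + $49.20 + $35.14 + $11.17 + $33.97 = $345.48
Net pay = $780.85 − $345.48 = $435.37

$435.37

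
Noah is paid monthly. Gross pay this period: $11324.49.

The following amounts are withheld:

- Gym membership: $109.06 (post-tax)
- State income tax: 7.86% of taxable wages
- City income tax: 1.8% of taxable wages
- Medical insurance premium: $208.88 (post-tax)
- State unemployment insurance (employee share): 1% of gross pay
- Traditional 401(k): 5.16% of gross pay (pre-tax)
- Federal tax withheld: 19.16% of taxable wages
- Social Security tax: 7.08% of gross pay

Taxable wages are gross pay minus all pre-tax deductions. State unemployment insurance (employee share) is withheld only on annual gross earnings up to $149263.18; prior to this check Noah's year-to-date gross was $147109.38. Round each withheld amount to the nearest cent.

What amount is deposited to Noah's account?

Traditional 401(k): $11324.49 × 0.0516 = $584.34
Taxable wages = $11324.49 − $584.34 = $10740.15
State income tax: $10740.15 × 0.0786 = $844.18
Federal tax withheld: $10740.15 × 0.1916 = $2057.81
City income tax: $10740.15 × 0.018 = $193.32
State unemployment insurance (employee share): only $149263.18 − $147109.38 = $2153.80 of this check is subject → $2153.80 × 0.01 = $21.54
Social Security tax: $11324.49 × 0.0708 = $801.77
Medical insurance premium: $208.88
Gym membership: $109.06
Total deductions = $584.34 + $844.18 + $2057.81 + $193.32 + $21.54 + $801.77 + $208.88 + $109.06 = $4820.90
Net pay = $11324.49 − $4820.90 = $6503.59

$6503.59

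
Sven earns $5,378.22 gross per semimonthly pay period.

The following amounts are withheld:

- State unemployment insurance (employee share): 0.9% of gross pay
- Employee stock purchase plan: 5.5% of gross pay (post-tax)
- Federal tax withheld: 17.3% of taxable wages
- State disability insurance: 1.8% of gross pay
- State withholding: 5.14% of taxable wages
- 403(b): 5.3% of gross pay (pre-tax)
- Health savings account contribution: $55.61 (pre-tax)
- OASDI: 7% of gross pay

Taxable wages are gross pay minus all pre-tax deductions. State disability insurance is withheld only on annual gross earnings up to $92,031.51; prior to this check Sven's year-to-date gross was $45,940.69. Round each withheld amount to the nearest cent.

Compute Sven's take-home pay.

$3,089.64

Health savings account contribution: $55.61
403(b): $5,378.22 × 0.053 = $285.05
Pre-tax total = $55.61 + $285.05 = $340.66
Taxable wages = $5,378.22 − $340.66 = $5,037.56
State withholding: $5,037.56 × 0.0514 = $258.93
Federal tax withheld: $5,037.56 × 0.173 = $871.50
OASDI: $5,378.22 × 0.07 = $376.48
State unemployment insurance (employee share): $5,378.22 × 0.009 = $48.40
State disability insurance: cap not yet reached, full $5,378.22 is subject → $5,378.22 × 0.018 = $96.81
Employee stock purchase plan: $5,378.22 × 0.055 = $295.80
Total deductions = $55.61 + $285.05 + $258.93 + $871.50 + $376.48 + $48.40 + $96.81 + $295.80 = $2,288.58
Net pay = $5,378.22 − $2,288.58 = $3,089.64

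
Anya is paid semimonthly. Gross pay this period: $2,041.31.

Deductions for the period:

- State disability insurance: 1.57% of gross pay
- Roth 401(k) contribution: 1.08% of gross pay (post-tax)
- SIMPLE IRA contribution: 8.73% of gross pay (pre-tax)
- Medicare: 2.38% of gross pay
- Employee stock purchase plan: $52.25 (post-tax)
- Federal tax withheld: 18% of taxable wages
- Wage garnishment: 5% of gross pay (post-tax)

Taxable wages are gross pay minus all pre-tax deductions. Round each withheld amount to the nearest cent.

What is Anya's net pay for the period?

SIMPLE IRA contribution: $2,041.31 × 0.0873 = $178.21
Taxable wages = $2,041.31 − $178.21 = $1,863.10
Federal tax withheld: $1,863.10 × 0.18 = $335.36
Medicare: $2,041.31 × 0.0238 = $48.58
State disability insurance: $2,041.31 × 0.0157 = $32.05
Roth 401(k) contribution: $2,041.31 × 0.0108 = $22.05
Employee stock purchase plan: $52.25
Wage garnishment: $2,041.31 × 0.05 = $102.07
Total deductions = $178.21 + $335.36 + $48.58 + $32.05 + $22.05 + $52.25 + $102.07 = $770.57
Net pay = $2,041.31 − $770.57 = $1,270.74

$1,270.74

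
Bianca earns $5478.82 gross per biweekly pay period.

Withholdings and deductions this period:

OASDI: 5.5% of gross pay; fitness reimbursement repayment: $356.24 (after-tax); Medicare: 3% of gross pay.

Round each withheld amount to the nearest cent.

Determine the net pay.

Medicare: $5478.82 × 0.03 = $164.36
OASDI: $5478.82 × 0.055 = $301.34
Fitness reimbursement repayment: $356.24
Total deductions = $164.36 + $301.34 + $356.24 = $821.94
Net pay = $5478.82 − $821.94 = $4656.88

$4656.88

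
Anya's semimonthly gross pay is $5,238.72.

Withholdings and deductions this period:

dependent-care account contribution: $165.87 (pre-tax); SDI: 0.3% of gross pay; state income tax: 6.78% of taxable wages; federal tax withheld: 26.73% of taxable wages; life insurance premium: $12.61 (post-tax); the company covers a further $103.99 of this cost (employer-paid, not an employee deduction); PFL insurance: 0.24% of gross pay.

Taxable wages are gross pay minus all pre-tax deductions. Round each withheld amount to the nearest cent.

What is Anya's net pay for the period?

Dependent-care account contribution: $165.87
Taxable wages = $5,238.72 − $165.87 = $5,072.85
State income tax: $5,072.85 × 0.0678 = $343.94
Federal tax withheld: $5,072.85 × 0.2673 = $1,355.97
PFL insurance: $5,238.72 × 0.0024 = $12.57
SDI: $5,238.72 × 0.003 = $15.72
Life insurance premium: $12.61
(Employer's $103.99 toward life insurance premium is not withheld from the employee.)
Total deductions = $165.87 + $343.94 + $1,355.97 + $12.57 + $15.72 + $12.61 = $1,906.68
Net pay = $5,238.72 − $1,906.68 = $3,332.04

$3,332.04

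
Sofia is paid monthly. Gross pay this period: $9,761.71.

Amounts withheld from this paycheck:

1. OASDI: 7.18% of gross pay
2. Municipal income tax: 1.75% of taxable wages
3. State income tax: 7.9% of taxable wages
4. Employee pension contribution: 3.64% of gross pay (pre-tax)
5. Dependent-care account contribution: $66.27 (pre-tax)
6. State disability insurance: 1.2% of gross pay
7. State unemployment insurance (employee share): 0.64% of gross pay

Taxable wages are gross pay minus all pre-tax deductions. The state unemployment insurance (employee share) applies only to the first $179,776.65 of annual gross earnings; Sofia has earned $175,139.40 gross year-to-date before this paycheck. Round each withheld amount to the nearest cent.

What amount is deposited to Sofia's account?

Employee pension contribution: $9,761.71 × 0.0364 = $355.33
Dependent-care account contribution: $66.27
Pre-tax total = $355.33 + $66.27 = $421.60
Taxable wages = $9,761.71 − $421.60 = $9,340.11
State income tax: $9,340.11 × 0.079 = $737.87
Municipal income tax: $9,340.11 × 0.0175 = $163.45
OASDI: $9,761.71 × 0.0718 = $700.89
State unemployment insurance (employee share): only $179,776.65 − $175,139.40 = $4,637.25 of this check is subject → $4,637.25 × 0.0064 = $29.68
State disability insurance: $9,761.71 × 0.012 = $117.14
Total deductions = $355.33 + $66.27 + $737.87 + $163.45 + $700.89 + $29.68 + $117.14 = $2,170.63
Net pay = $9,761.71 − $2,170.63 = $7,591.08

$7,591.08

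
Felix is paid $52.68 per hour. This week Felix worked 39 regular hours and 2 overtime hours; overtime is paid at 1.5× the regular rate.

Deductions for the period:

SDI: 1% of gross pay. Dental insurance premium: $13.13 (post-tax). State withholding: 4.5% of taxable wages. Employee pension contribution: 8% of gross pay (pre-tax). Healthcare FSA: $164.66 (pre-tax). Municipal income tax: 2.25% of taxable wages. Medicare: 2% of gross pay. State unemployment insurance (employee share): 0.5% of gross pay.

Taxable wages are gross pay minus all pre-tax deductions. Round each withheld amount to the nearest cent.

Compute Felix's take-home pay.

Regular pay: 39 × $52.68 = $2,054.52
Overtime pay: 2 × $52.68 × 1.5 = $158.04
Gross pay = $2,054.52 + $158.04 = $2,212.56
Employee pension contribution: $2,212.56 × 0.08 = $177.00
Healthcare FSA: $164.66
Pre-tax total = $177.00 + $164.66 = $341.66
Taxable wages = $2,212.56 − $341.66 = $1,870.90
Municipal income tax: $1,870.90 × 0.0225 = $42.10
State withholding: $1,870.90 × 0.045 = $84.19
State unemployment insurance (employee share): $2,212.56 × 0.005 = $11.06
Medicare: $2,212.56 × 0.02 = $44.25
SDI: $2,212.56 × 0.01 = $22.13
Dental insurance premium: $13.13
Total deductions = $177.00 + $164.66 + $42.10 + $84.19 + $11.06 + $44.25 + $22.13 + $13.13 = $558.52
Net pay = $2,212.56 − $558.52 = $1,654.04

$1,654.04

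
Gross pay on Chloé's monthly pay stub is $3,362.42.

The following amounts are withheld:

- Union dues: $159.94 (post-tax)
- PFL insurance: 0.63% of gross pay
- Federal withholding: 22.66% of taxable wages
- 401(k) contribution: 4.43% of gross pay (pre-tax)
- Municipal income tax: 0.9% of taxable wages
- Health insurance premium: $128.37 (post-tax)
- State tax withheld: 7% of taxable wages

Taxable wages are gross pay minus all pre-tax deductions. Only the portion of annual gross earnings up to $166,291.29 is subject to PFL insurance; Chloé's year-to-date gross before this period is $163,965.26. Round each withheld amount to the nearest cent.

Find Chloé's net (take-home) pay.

401(k) contribution: $3,362.42 × 0.0443 = $148.96
Taxable wages = $3,362.42 − $148.96 = $3,213.46
Municipal income tax: $3,213.46 × 0.009 = $28.92
Federal withholding: $3,213.46 × 0.2266 = $728.17
State tax withheld: $3,213.46 × 0.07 = $224.94
PFL insurance: only $166,291.29 − $163,965.26 = $2,326.03 of this check is subject → $2,326.03 × 0.0063 = $14.65
Health insurance premium: $128.37
Union dues: $159.94
Total deductions = $148.96 + $28.92 + $728.17 + $224.94 + $14.65 + $128.37 + $159.94 = $1,433.95
Net pay = $3,362.42 − $1,433.95 = $1,928.47

$1,928.47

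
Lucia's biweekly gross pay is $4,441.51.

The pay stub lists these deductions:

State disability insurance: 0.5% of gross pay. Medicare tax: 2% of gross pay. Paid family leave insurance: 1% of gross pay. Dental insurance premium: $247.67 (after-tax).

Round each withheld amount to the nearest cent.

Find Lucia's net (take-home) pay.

Paid family leave insurance: $4,441.51 × 0.01 = $44.42
Medicare tax: $4,441.51 × 0.02 = $88.83
State disability insurance: $4,441.51 × 0.005 = $22.21
Dental insurance premium: $247.67
Total deductions = $44.42 + $88.83 + $22.21 + $247.67 = $403.13
Net pay = $4,441.51 − $403.13 = $4,038.38

$4,038.38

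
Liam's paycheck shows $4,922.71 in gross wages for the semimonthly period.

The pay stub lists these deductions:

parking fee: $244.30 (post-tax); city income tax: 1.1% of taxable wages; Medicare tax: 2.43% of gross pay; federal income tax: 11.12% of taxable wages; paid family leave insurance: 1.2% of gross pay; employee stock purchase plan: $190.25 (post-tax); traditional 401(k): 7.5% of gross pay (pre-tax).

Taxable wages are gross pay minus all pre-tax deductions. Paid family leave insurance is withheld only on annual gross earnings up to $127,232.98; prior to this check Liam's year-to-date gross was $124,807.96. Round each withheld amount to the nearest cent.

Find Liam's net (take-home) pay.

Traditional 401(k): $4,922.71 × 0.075 = $369.20
Taxable wages = $4,922.71 − $369.20 = $4,553.51
City income tax: $4,553.51 × 0.011 = $50.09
Federal income tax: $4,553.51 × 0.1112 = $506.35
Medicare tax: $4,922.71 × 0.0243 = $119.62
Paid family leave insurance: only $127,232.98 − $124,807.96 = $2,425.02 of this check is subject → $2,425.02 × 0.012 = $29.10
Parking fee: $244.30
Employee stock purchase plan: $190.25
Total deductions = $369.20 + $50.09 + $506.35 + $119.62 + $29.10 + $244.30 + $190.25 = $1,508.91
Net pay = $4,922.71 − $1,508.91 = $3,413.80

$3,413.80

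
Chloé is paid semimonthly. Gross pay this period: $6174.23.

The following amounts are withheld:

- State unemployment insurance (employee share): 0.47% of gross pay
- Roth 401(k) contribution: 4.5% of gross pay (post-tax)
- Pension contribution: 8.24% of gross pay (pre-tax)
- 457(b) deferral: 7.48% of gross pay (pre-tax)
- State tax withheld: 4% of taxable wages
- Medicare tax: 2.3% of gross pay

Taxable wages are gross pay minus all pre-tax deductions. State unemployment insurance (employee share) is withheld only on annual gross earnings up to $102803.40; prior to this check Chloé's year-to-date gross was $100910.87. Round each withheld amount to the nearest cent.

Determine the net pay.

$4566.75

457(b) deferral: $6174.23 × 0.0748 = $461.83
Pension contribution: $6174.23 × 0.0824 = $508.76
Pre-tax total = $461.83 + $508.76 = $970.59
Taxable wages = $6174.23 − $970.59 = $5203.64
State tax withheld: $5203.64 × 0.04 = $208.15
State unemployment insurance (employee share): only $102803.40 − $100910.87 = $1892.53 of this check is subject → $1892.53 × 0.0047 = $8.89
Medicare tax: $6174.23 × 0.023 = $142.01
Roth 401(k) contribution: $6174.23 × 0.045 = $277.84
Total deductions = $461.83 + $508.76 + $208.15 + $8.89 + $142.01 + $277.84 = $1607.48
Net pay = $6174.23 − $1607.48 = $4566.75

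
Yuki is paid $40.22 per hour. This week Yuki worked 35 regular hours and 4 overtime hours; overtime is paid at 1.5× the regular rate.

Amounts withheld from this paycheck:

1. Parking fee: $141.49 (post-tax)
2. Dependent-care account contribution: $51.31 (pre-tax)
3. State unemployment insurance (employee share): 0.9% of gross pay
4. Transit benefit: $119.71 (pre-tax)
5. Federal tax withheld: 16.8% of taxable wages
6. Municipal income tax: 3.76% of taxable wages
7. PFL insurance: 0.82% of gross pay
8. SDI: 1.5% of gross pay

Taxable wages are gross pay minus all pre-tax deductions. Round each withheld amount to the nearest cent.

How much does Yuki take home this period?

$979.54

Regular pay: 35 × $40.22 = $1,407.70
Overtime pay: 4 × $40.22 × 1.5 = $241.32
Gross pay = $1,407.70 + $241.32 = $1,649.02
Transit benefit: $119.71
Dependent-care account contribution: $51.31
Pre-tax total = $119.71 + $51.31 = $171.02
Taxable wages = $1,649.02 − $171.02 = $1,478.00
Municipal income tax: $1,478.00 × 0.0376 = $55.57
Federal tax withheld: $1,478.00 × 0.168 = $248.30
State unemployment insurance (employee share): $1,649.02 × 0.009 = $14.84
PFL insurance: $1,649.02 × 0.0082 = $13.52
SDI: $1,649.02 × 0.015 = $24.74
Parking fee: $141.49
Total deductions = $119.71 + $51.31 + $55.57 + $248.30 + $14.84 + $13.52 + $24.74 + $141.49 = $669.48
Net pay = $1,649.02 − $669.48 = $979.54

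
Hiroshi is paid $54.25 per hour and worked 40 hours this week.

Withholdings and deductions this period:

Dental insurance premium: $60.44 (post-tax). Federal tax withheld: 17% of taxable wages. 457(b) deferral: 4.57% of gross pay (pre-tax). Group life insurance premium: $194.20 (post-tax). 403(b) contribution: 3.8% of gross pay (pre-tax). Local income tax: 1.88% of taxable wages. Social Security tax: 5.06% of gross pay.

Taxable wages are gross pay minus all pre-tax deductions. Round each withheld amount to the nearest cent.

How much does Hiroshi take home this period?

Gross pay: 40 × $54.25 = $2,170.00
403(b) contribution: $2,170.00 × 0.038 = $82.46
457(b) deferral: $2,170.00 × 0.0457 = $99.17
Pre-tax total = $82.46 + $99.17 = $181.63
Taxable wages = $2,170.00 − $181.63 = $1,988.37
Local income tax: $1,988.37 × 0.0188 = $37.38
Federal tax withheld: $1,988.37 × 0.17 = $338.02
Social Security tax: $2,170.00 × 0.0506 = $109.80
Group life insurance premium: $194.20
Dental insurance premium: $60.44
Total deductions = $82.46 + $99.17 + $37.38 + $338.02 + $109.80 + $194.20 + $60.44 = $921.47
Net pay = $2,170.00 − $921.47 = $1,248.53

$1,248.53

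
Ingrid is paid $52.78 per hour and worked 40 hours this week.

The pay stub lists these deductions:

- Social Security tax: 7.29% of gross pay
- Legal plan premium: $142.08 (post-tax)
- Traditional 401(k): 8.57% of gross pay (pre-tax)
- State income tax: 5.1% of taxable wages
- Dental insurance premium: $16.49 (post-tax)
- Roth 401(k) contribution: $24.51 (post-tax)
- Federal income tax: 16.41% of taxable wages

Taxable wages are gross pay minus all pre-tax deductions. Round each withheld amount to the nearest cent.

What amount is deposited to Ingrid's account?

$1178.08

Gross pay: 40 × $52.78 = $2111.20
Traditional 401(k): $2111.20 × 0.0857 = $180.93
Taxable wages = $2111.20 − $180.93 = $1930.27
Federal income tax: $1930.27 × 0.1641 = $316.76
State income tax: $1930.27 × 0.051 = $98.44
Social Security tax: $2111.20 × 0.0729 = $153.91
Legal plan premium: $142.08
Dental insurance premium: $16.49
Roth 401(k) contribution: $24.51
Total deductions = $180.93 + $316.76 + $98.44 + $153.91 + $142.08 + $16.49 + $24.51 = $933.12
Net pay = $2111.20 − $933.12 = $1178.08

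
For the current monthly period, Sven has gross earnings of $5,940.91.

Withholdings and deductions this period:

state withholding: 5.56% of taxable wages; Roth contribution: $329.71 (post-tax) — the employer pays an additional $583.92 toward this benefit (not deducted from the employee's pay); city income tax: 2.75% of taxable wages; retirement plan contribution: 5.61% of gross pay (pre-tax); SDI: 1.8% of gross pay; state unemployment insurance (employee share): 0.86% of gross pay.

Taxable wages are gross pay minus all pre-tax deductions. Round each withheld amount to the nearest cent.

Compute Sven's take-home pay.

$4,653.89

Retirement plan contribution: $5,940.91 × 0.0561 = $333.29
Taxable wages = $5,940.91 − $333.29 = $5,607.62
City income tax: $5,607.62 × 0.0275 = $154.21
State withholding: $5,607.62 × 0.0556 = $311.78
SDI: $5,940.91 × 0.018 = $106.94
State unemployment insurance (employee share): $5,940.91 × 0.0086 = $51.09
Roth contribution: $329.71
(Employer's $583.92 toward Roth contribution is not withheld from the employee.)
Total deductions = $333.29 + $154.21 + $311.78 + $106.94 + $51.09 + $329.71 = $1,287.02
Net pay = $5,940.91 − $1,287.02 = $4,653.89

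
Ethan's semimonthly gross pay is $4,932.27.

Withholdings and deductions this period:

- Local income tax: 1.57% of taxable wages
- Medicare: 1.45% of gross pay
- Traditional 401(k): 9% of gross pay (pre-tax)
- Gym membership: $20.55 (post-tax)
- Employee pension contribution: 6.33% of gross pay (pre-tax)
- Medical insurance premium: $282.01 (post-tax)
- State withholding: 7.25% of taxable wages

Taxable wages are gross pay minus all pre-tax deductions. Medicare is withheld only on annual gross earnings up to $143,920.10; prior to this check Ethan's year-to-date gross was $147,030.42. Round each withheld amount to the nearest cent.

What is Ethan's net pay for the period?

Employee pension contribution: $4,932.27 × 0.0633 = $312.21
Traditional 401(k): $4,932.27 × 0.09 = $443.90
Pre-tax total = $312.21 + $443.90 = $756.11
Taxable wages = $4,932.27 − $756.11 = $4,176.16
Local income tax: $4,176.16 × 0.0157 = $65.57
State withholding: $4,176.16 × 0.0725 = $302.77
Medicare: annual cap $143,920.10 already reached (YTD $147,030.42), so $0.00
Gym membership: $20.55
Medical insurance premium: $282.01
Total deductions = $312.21 + $443.90 + $65.57 + $302.77 + $0.00 + $20.55 + $282.01 = $1,427.01
Net pay = $4,932.27 − $1,427.01 = $3,505.26

$3,505.26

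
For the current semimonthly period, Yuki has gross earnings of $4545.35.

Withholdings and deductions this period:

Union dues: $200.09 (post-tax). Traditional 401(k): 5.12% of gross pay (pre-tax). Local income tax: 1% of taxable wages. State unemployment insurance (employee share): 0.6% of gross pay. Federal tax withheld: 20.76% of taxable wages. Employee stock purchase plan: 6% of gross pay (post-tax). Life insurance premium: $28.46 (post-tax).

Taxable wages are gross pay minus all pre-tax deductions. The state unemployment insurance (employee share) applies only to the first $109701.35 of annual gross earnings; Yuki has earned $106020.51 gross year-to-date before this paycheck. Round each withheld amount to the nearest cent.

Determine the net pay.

Traditional 401(k): $4545.35 × 0.0512 = $232.72
Taxable wages = $4545.35 − $232.72 = $4312.63
Federal tax withheld: $4312.63 × 0.2076 = $895.30
Local income tax: $4312.63 × 0.01 = $43.13
State unemployment insurance (employee share): only $109701.35 − $106020.51 = $3680.84 of this check is subject → $3680.84 × 0.006 = $22.09
Employee stock purchase plan: $4545.35 × 0.06 = $272.72
Life insurance premium: $28.46
Union dues: $200.09
Total deductions = $232.72 + $895.30 + $43.13 + $22.09 + $272.72 + $28.46 + $200.09 = $1694.51
Net pay = $4545.35 − $1694.51 = $2850.84

$2850.84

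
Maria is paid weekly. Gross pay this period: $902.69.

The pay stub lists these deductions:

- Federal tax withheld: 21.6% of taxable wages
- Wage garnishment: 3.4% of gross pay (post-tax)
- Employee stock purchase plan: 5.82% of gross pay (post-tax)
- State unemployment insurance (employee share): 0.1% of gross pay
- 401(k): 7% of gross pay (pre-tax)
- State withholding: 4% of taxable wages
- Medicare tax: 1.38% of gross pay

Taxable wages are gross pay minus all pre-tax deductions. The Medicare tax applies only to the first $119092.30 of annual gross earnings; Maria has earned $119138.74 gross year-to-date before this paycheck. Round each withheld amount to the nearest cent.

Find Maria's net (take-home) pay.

$540.46

401(k): $902.69 × 0.07 = $63.19
Taxable wages = $902.69 − $63.19 = $839.50
State withholding: $839.50 × 0.04 = $33.58
Federal tax withheld: $839.50 × 0.216 = $181.33
Medicare tax: annual cap $119092.30 already reached (YTD $119138.74), so $0.00
State unemployment insurance (employee share): $902.69 × 0.001 = $0.90
Employee stock purchase plan: $902.69 × 0.0582 = $52.54
Wage garnishment: $902.69 × 0.034 = $30.69
Total deductions = $63.19 + $33.58 + $181.33 + $0.00 + $0.90 + $52.54 + $30.69 = $362.23
Net pay = $902.69 − $362.23 = $540.46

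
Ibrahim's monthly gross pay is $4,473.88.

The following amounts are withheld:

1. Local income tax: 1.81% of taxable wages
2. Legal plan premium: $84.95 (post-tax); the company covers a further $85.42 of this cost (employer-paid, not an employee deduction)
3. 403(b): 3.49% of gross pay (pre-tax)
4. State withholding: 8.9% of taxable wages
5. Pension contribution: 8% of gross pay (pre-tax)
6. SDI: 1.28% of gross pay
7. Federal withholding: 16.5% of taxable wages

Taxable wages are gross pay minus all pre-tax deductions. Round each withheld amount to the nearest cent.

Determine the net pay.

403(b): $4,473.88 × 0.0349 = $156.14
Pension contribution: $4,473.88 × 0.08 = $357.91
Pre-tax total = $156.14 + $357.91 = $514.05
Taxable wages = $4,473.88 − $514.05 = $3,959.83
Local income tax: $3,959.83 × 0.0181 = $71.67
State withholding: $3,959.83 × 0.089 = $352.42
Federal withholding: $3,959.83 × 0.165 = $653.37
SDI: $4,473.88 × 0.0128 = $57.27
Legal plan premium: $84.95
(Employer's $85.42 toward legal plan premium is not withheld from the employee.)
Total deductions = $156.14 + $357.91 + $71.67 + $352.42 + $653.37 + $57.27 + $84.95 = $1,733.73
Net pay = $4,473.88 − $1,733.73 = $2,740.15

$2,740.15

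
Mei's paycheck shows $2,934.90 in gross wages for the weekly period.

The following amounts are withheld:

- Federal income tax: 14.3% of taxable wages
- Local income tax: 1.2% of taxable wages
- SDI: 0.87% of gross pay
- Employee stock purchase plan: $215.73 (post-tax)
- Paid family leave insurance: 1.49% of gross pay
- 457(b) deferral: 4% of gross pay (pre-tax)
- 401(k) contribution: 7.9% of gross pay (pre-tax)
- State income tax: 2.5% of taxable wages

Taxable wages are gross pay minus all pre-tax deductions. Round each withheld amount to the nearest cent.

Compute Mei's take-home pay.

$1,835.23

457(b) deferral: $2,934.90 × 0.04 = $117.40
401(k) contribution: $2,934.90 × 0.079 = $231.86
Pre-tax total = $117.40 + $231.86 = $349.26
Taxable wages = $2,934.90 − $349.26 = $2,585.64
State income tax: $2,585.64 × 0.025 = $64.64
Federal income tax: $2,585.64 × 0.143 = $369.75
Local income tax: $2,585.64 × 0.012 = $31.03
Paid family leave insurance: $2,934.90 × 0.0149 = $43.73
SDI: $2,934.90 × 0.0087 = $25.53
Employee stock purchase plan: $215.73
Total deductions = $117.40 + $231.86 + $64.64 + $369.75 + $31.03 + $43.73 + $25.53 + $215.73 = $1,099.67
Net pay = $2,934.90 − $1,099.67 = $1,835.23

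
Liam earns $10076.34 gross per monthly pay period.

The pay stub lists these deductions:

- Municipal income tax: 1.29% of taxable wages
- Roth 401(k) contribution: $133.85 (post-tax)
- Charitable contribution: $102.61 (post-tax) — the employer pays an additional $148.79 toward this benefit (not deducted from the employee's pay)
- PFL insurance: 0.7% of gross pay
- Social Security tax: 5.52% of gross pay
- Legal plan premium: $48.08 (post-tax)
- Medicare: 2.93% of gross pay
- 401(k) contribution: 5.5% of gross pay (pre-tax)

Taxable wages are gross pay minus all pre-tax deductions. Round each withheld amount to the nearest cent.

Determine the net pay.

401(k) contribution: $10076.34 × 0.055 = $554.20
Taxable wages = $10076.34 − $554.20 = $9522.14
Municipal income tax: $9522.14 × 0.0129 = $122.84
PFL insurance: $10076.34 × 0.007 = $70.53
Social Security tax: $10076.34 × 0.0552 = $556.21
Medicare: $10076.34 × 0.0293 = $295.24
Charitable contribution: $102.61
Legal plan premium: $48.08
Roth 401(k) contribution: $133.85
(Employer's $148.79 toward charitable contribution is not withheld from the employee.)
Total deductions = $554.20 + $122.84 + $70.53 + $556.21 + $295.24 + $102.61 + $48.08 + $133.85 = $1883.56
Net pay = $10076.34 − $1883.56 = $8192.78

$8192.78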